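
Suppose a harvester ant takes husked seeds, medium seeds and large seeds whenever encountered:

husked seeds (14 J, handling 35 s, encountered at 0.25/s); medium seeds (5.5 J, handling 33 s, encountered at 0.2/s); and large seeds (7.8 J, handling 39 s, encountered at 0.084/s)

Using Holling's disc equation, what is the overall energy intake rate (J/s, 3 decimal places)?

0.268 J/s

R = (0.25×14 + 0.2×5.5 + 0.084×7.8) / (1 + 0.25×35 + 0.2×33 + 0.084×39) = 5.255/19.63 = 0.2678 J/s.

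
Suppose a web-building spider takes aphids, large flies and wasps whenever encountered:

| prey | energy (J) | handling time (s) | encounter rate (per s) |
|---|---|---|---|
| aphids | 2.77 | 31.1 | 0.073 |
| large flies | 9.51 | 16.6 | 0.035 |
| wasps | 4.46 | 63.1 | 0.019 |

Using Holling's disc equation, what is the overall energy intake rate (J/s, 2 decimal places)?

R = (0.073×2.77 + 0.035×9.51 + 0.019×4.46) / (1 + 0.073×31.1 + 0.035×16.6 + 0.019×63.1) = 0.6198/5.05 = 0.1227 J/s.

0.12 J/s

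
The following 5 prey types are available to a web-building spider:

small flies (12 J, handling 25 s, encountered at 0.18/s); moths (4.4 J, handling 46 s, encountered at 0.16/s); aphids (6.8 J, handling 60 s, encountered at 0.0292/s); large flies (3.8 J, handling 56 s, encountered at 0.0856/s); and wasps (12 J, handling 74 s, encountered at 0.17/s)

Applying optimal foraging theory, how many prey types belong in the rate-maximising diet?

1

Rank by E/h (J/s): small flies 0.48, wasps 0.162, aphids 0.113, moths 0.0957, large flies 0.0679. Include each in turn until the next type's E/h falls below the running intake rate.
Rate on top 1: 0.3927. wasps: 0.162 < 0.3927 → exclude; stop.
Optimal diet: small flies — 1 of 5 types.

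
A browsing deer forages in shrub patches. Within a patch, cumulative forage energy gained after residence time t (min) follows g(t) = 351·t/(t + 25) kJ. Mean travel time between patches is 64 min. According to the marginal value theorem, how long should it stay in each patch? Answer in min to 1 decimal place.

40.0 min

Maximise g(t)/(T+t): set derivative to zero → g'(t)(T+t) = g(t).
g'(t) = 351·25/(t + 25)². Setting 351·25/(t+25)² = 351t/[(t+25)(64+t)] gives 25(64+t) = t(t+25), so t² = 25×64 = 1600.
t* = √1600 = 40 min.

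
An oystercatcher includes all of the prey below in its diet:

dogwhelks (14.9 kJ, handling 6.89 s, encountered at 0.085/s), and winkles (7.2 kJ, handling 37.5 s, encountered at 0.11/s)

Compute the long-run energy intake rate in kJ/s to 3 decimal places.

R = Σλ_iE_i / (1 + Σλ_ih_i)
Numerator: 0.085×14.9 + 0.11×7.2 = 2.059
Denominator: 1 + 0.085×6.89 + 0.11×37.5 = 5.711
R = 2.059/5.711 = 0.3605 kJ/s

0.360 kJ/s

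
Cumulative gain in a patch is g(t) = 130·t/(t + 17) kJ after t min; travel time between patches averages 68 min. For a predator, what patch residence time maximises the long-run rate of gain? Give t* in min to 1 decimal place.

34.0 min

Maximise g(t)/(T+t): set derivative to zero → g'(t)(T+t) = g(t).
g'(t) = 130·17/(t + 17)². Setting 130·17/(t+17)² = 130t/[(t+17)(68+t)] gives 17(68+t) = t(t+17), so t² = 17×68 = 1156.
t* = √1156 = 34 min.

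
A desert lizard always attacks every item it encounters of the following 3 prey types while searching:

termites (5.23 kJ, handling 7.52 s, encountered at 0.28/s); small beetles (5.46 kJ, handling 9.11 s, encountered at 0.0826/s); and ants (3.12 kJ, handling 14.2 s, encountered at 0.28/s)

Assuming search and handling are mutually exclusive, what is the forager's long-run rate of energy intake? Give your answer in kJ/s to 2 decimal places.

R = (0.28×5.23 + 0.0826×5.46 + 0.28×3.12) / (1 + 0.28×7.52 + 0.0826×9.11 + 0.28×14.2) = 2.789/7.834 = 0.356 kJ/s.

0.36 kJ/s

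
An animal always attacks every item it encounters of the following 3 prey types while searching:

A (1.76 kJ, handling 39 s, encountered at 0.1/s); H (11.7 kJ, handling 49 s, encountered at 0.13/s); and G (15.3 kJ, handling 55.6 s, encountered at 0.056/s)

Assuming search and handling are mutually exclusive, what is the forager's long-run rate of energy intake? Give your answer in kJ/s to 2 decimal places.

0.18 kJ/s

Energy encountered per unit search time: 0.1×1.76 + 0.13×11.7 + 0.056×15.3 = 2.554 kJ/s.
Handling time per unit search time: 0.1×39 + 0.13×49 + 0.056×55.6 = 13.38.
Rate = 2.554/(1 + 13.38) = 0.1775 kJ/s.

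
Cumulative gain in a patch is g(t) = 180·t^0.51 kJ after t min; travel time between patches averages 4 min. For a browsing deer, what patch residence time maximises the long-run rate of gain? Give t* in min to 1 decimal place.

4.2 min

Maximise g(t)/(T+t): set derivative to zero → g'(t)(T+t) = g(t).
g'(t) = 0.51·180·t^-0.49. Setting 0.51·180·t^-0.49 = 180·t^0.51/(4+t) gives 0.51(4+t) = t, so 0.49·t = 0.51×4.
t* = 0.51×4/0.49 = 4.163 min.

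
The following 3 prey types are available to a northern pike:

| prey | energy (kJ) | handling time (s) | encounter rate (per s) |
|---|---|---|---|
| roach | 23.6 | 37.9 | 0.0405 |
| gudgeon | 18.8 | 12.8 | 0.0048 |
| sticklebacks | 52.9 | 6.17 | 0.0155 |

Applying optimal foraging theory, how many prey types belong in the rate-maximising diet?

2

Profitabilities (E/h, kJ/s): sticklebacks 8.57, gudgeon 1.47, roach 0.623. Add prey in this order while the next type's profitability exceeds the intake rate on those already taken.
Rate on top 1: 0.7484. gudgeon: 1.47 > 0.7484 → include.
Rate on top 2: 0.7866. roach: 0.623 < 0.7866 → exclude; stop.
Optimal diet: sticklebacks, gudgeon — 2 of 3 types.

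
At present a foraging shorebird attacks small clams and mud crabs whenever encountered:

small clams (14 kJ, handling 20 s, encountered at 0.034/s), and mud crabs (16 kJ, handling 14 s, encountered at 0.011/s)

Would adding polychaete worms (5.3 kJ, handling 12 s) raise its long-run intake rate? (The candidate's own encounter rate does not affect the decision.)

Current rate: (0.034×14 + 0.011×16)/(1 + 0.034×20 + 0.011×14) = 0.3555 kJ/s.
Profitability of polychaete worms: 5.3/12 = 0.4417 kJ/s.
0.4417 > 0.3555, so adding polychaete worms raises the average — include it.

Yes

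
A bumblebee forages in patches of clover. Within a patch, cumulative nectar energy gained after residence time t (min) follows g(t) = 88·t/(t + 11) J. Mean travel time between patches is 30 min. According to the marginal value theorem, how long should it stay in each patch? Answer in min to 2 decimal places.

Maximise g(t)/(T+t): set derivative to zero → g'(t)(T+t) = g(t).
g'(t) = 88·11/(t + 11)². Setting 88·11/(t+11)² = 88t/[(t+11)(30+t)] gives 11(30+t) = t(t+11), so t² = 11×30 = 330.
t* = √330 = 18.17 min.

18.17 min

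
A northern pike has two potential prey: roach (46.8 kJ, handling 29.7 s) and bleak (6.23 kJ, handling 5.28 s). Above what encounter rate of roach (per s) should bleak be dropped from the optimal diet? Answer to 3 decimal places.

Drop bleak once their profitability E₂/h₂ falls below the rate achievable on roach alone: E₂/h₂ = λE₁/(1 + λh₁).
Solve for λ: λE₁h₂ = E₂(1 + λh₁) → λ(E₁h₂ − E₂h₁) = E₂ → λ = E₂/(E₁h₂ − E₂h₁).
λ = 6.23/(46.8×5.28 − 6.23×29.7) = 6.23/62.07 = 0.1004 per s.

0.100 per s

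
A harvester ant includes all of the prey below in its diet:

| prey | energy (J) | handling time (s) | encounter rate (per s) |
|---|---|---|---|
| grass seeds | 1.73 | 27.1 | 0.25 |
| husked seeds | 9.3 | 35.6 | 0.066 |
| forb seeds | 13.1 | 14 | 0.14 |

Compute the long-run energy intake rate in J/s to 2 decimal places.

0.24 J/s

R = Σλ_iE_i / (1 + Σλ_ih_i)
Numerator: 0.25×1.73 + 0.066×9.3 + 0.14×13.1 = 2.88
Denominator: 1 + 0.25×27.1 + 0.066×35.6 + 0.14×14 = 12.08
R = 2.88/12.08 = 0.2383 J/s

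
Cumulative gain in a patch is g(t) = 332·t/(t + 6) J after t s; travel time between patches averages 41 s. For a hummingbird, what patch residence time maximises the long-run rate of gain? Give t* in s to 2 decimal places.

15.68 s

Optimal t* satisfies g'(t*) = g(t*)/(T + t*).
g'(t) = 332·6/(t + 6)². Setting 332·6/(t+6)² = 332t/[(t+6)(41+t)] gives 6(41+t) = t(t+6), so t² = 6×41 = 246.
t* = √246 = 15.68 s.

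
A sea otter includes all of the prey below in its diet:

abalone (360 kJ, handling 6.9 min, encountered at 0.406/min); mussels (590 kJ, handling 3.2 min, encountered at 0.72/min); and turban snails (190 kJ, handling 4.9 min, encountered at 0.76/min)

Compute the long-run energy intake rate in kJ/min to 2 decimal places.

72.78 kJ/min

Energy encountered per unit search time: 0.406×360 + 0.72×590 + 0.76×190 = 715.4 kJ/min.
Handling time per unit search time: 0.406×6.9 + 0.72×3.2 + 0.76×4.9 = 8.829.
Rate = 715.4/(1 + 8.829) = 72.78 kJ/min.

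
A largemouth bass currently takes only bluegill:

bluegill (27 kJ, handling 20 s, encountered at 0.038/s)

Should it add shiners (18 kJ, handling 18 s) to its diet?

Yes

Intake rate on the current diet: R = (0.038×27) / (1 + 0.038×20) = 1.026/1.76 = 0.583 kJ/s.
shiners: E/h = 18/18 = 1 kJ/s.
1 > 0.583, so adding shiners raises the average — include it.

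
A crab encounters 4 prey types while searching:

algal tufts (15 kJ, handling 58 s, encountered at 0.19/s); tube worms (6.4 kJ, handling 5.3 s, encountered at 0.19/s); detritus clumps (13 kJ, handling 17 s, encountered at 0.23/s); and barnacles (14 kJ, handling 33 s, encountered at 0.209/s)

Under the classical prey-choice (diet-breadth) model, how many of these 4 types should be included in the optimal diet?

2

Rank by E/h (kJ/s): tube worms 1.21, detritus clumps 0.765, barnacles 0.424, algal tufts 0.259. Include each in turn until the next type's E/h falls below the running intake rate.
Rate on top 1: 0.6059. detritus clumps: 0.765 > 0.6059 → include.
Rate on top 2: 0.7108. barnacles: 0.424 < 0.7108 → exclude; stop.
Optimal diet: tube worms, detritus clumps — 2 of 4 types.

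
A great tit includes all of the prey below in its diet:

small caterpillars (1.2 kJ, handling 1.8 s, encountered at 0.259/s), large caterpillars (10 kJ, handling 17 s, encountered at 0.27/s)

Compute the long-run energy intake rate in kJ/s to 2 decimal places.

R = Σλ_iE_i / (1 + Σλ_ih_i)
Numerator: 0.259×1.2 + 0.27×10 = 3.011
Denominator: 1 + 0.259×1.8 + 0.27×17 = 6.056
R = 3.011/6.056 = 0.4971 kJ/s

0.50 kJ/s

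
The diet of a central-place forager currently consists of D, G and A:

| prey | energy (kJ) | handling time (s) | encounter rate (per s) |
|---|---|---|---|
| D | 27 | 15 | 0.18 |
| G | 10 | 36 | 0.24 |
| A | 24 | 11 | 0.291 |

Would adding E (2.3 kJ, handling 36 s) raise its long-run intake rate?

No

On D, G and A alone, R = ΣλE/(1+Σλh) = 14.24/15.54 = 0.9165 kJ/s.
Profitability of E: 2.3/36 = 0.06389 kJ/s.
0.06389 < 0.9165, so adding E would lower the average — exclude it.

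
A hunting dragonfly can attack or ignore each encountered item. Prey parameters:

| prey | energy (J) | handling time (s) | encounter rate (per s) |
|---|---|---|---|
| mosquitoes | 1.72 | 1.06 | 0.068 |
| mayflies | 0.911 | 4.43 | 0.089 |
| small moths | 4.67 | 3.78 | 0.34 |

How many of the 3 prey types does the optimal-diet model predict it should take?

Rank by E/h (J/s): mosquitoes 1.62, small moths 1.24, mayflies 0.206. Include each in turn until the next type's E/h falls below the running intake rate.
Rate on top 1: 0.1091. small moths: 1.24 > 0.1091 → include.
Rate on top 2: 0.7232. mayflies: 0.206 < 0.7232 → exclude; stop.
Optimal diet: mosquitoes, small moths — 2 of 3 types.

2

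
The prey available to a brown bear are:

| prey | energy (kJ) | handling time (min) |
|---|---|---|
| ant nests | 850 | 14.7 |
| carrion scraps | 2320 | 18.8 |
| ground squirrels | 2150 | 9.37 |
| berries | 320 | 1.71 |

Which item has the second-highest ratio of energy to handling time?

Profitability E/h (kJ/min): ant nests = 850/14.7 = 57.8, carrion scraps = 2320/18.8 = 123, ground squirrels = 2150/9.37 = 229, berries = 320/1.71 = 187.
Ranked: ground squirrels > berries > carrion scraps > ant nests.

berries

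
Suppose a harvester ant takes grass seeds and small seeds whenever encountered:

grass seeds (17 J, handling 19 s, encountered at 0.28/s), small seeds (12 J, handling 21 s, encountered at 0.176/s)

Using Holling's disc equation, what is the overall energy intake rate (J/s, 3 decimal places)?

R = Σλ_iE_i / (1 + Σλ_ih_i)
Numerator: 0.28×17 + 0.176×12 = 6.872
Denominator: 1 + 0.28×19 + 0.176×21 = 10.02
R = 6.872/10.02 = 0.6861 J/s

0.686 J/s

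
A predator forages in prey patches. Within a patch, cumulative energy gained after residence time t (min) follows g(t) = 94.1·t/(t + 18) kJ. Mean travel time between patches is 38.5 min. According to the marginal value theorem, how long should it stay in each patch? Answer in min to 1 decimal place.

Optimal t* satisfies g'(t*) = g(t*)/(T + t*).
g'(t) = 94.1·18/(t + 18)². Setting 94.1·18/(t+18)² = 94.1t/[(t+18)(38.5+t)] gives 18(38.5+t) = t(t+18), so t² = 18×38.5 = 693.
t* = √693 = 26.32 min.

26.3 min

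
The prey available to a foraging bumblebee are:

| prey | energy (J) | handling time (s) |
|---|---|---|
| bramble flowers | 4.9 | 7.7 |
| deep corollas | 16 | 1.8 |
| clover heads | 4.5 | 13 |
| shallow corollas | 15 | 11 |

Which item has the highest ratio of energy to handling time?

deep corollas

Profitability E/h (J/s): bramble flowers = 4.9/7.7 = 0.636, deep corollas = 16/1.8 = 8.89, clover heads = 4.5/13 = 0.346, shallow corollas = 15/11 = 1.36.
Ranked: deep corollas > shallow corollas > bramble flowers > clover heads.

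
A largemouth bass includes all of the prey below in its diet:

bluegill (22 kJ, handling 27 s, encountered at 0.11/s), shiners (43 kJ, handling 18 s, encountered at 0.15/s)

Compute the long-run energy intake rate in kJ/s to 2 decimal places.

1.33 kJ/s

Energy encountered per unit search time: 0.11×22 + 0.15×43 = 8.87 kJ/s.
Handling time per unit search time: 0.11×27 + 0.15×18 = 5.67.
Rate = 8.87/(1 + 5.67) = 1.33 kJ/s.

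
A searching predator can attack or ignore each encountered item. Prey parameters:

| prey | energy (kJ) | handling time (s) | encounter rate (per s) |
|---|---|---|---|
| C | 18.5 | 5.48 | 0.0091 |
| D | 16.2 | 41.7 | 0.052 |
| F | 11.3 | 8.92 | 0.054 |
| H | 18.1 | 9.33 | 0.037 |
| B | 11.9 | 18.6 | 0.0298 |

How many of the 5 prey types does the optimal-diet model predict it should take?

Profitabilities (E/h, kJ/s): C 3.38, H 1.94, F 1.27, B 0.64, D 0.388. Add prey in this order while the next type's profitability exceeds the intake rate on those already taken.
Rate on top 1: 0.1604. H: 1.94 > 0.1604 → include.
Rate on top 2: 0.6007. F: 1.27 > 0.6007 → include.
Rate on top 3: 0.7717. B: 0.64 < 0.7717 → exclude; stop.
Optimal diet: C, H, F — 3 of 5 types.

3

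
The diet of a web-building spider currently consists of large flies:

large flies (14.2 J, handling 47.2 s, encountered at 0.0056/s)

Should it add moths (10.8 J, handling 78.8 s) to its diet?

Intake rate on the current diet: R = (0.0056×14.2) / (1 + 0.0056×47.2) = 0.07952/1.264 = 0.0629 J/s.
Profitability of moths: 10.8/78.8 = 0.1371 J/s.
Since 0.1371 > R, including moths increases the long-run rate.

Yes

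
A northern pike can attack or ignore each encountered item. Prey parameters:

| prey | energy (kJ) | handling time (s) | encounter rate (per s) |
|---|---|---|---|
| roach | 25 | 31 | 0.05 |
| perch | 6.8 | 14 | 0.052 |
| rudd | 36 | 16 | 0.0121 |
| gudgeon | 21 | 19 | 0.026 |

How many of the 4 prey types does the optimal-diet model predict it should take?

3

Rank by E/h (kJ/s): rudd 2.25, gudgeon 1.11, roach 0.806, perch 0.486. Include each in turn until the next type's E/h falls below the running intake rate.
Rate on top 1: 0.3649. gudgeon: 1.11 > 0.3649 → include.
Rate on top 2: 0.5817. roach: 0.806 > 0.5817 → include.
Rate on top 3: 0.6893. perch: 0.486 < 0.6893 → exclude; stop.
Optimal diet: rudd, gudgeon, roach — 3 of 4 types.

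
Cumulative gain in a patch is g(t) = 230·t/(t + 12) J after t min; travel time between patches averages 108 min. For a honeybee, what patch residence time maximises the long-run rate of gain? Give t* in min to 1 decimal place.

36.0 min

Maximise g(t)/(T+t): set derivative to zero → g'(t)(T+t) = g(t).
g'(t) = 230·12/(t + 12)². Setting 230·12/(t+12)² = 230t/[(t+12)(108+t)] gives 12(108+t) = t(t+12), so t² = 12×108 = 1296.
t* = √1296 = 36 min.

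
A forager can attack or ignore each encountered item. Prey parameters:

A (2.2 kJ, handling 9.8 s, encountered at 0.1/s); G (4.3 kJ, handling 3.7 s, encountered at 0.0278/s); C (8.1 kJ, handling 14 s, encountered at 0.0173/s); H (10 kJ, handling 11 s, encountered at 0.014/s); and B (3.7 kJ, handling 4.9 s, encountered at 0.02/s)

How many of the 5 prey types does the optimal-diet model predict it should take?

4

E/h in descending order: G 1.16, H 0.909, B 0.755, C 0.579, A 0.224 kJ/s. The optimal diet is the largest prefix of this list for which every included type satisfies E_i/h_i > R on the types above it.
Rate on top 1: 0.1084. H: 0.909 > 0.1084 → include.
Rate on top 2: 0.2065. B: 0.755 > 0.2065 → include.
Rate on top 3: 0.2462. C: 0.579 > 0.2462 → include.
Rate on top 4: 0.2966. A: 0.224 < 0.2966 → exclude; stop.
Optimal diet: G, H, B, C — 4 of 5 types.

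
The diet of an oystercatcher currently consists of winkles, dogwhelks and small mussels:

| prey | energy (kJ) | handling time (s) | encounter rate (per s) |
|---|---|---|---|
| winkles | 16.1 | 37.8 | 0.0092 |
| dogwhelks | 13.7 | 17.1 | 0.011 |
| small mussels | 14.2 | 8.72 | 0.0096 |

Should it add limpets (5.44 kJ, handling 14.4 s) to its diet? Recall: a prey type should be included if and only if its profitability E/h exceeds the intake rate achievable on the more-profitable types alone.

Intake rate on the current diet: R = (0.0092×16.1 + 0.011×13.7 + 0.0096×14.2) / (1 + 0.0092×37.8 + 0.011×17.1 + 0.0096×8.72) = 0.4351/1.62 = 0.2687 kJ/s.
Profitability of limpets: 5.44/14.4 = 0.3778 kJ/s.
0.3778 > 0.2687, so adding limpets raises the average — include it.

Yes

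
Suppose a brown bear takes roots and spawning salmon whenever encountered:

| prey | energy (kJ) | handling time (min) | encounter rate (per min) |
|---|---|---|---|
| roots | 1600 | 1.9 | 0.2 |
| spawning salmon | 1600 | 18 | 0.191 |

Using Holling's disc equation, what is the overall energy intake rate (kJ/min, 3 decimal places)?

R = (0.2×1600 + 0.191×1600) / (1 + 0.2×1.9 + 0.191×18) = 625.6/4.818 = 129.8 kJ/min.

129.846 kJ/min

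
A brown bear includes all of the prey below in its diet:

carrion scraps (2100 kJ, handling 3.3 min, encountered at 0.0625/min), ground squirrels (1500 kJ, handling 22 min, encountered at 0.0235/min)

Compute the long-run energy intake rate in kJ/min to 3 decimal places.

96.620 kJ/min

Energy encountered per unit search time: 0.0625×2100 + 0.0235×1500 = 166.5 kJ/min.
Handling time per unit search time: 0.0625×3.3 + 0.0235×22 = 0.7232.
Rate = 166.5/(1 + 0.7232) = 96.62 kJ/min.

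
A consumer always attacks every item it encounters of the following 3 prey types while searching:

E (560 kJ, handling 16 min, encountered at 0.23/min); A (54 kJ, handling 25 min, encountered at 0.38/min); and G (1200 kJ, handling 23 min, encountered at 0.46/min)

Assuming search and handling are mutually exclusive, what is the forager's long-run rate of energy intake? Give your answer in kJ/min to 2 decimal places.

28.32 kJ/min

R = (0.23×560 + 0.38×54 + 0.46×1200) / (1 + 0.23×16 + 0.38×25 + 0.46×23) = 701.3/24.76 = 28.32 kJ/min.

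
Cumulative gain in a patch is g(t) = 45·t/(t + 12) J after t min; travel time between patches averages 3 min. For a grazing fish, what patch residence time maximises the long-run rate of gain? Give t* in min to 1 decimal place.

6.0 min

By the marginal value theorem, leave when the instantaneous gain rate g'(t) equals the habitat-wide average g(t)/(T + t).
g'(t) = 45·12/(t + 12)². Setting 45·12/(t+12)² = 45t/[(t+12)(3+t)] gives 12(3+t) = t(t+12), so t² = 12×3 = 36.
t* = √36 = 6 min.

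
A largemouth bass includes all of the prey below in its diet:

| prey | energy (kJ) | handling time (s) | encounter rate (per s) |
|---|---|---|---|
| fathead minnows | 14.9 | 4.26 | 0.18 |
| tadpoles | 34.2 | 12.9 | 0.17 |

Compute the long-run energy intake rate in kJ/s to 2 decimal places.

2.15 kJ/s

Energy encountered per unit search time: 0.18×14.9 + 0.17×34.2 = 8.496 kJ/s.
Handling time per unit search time: 0.18×4.26 + 0.17×12.9 = 2.96.
Rate = 8.496/(1 + 2.96) = 2.146 kJ/s.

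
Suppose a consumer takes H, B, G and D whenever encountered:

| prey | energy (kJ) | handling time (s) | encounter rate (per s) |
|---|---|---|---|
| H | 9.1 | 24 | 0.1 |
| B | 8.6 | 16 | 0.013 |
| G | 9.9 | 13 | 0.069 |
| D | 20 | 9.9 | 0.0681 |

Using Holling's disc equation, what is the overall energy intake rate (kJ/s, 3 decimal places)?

0.592 kJ/s

R = (0.1×9.1 + 0.013×8.6 + 0.069×9.9 + 0.0681×20) / (1 + 0.1×24 + 0.013×16 + 0.069×13 + 0.0681×9.9) = 3.067/5.179 = 0.5922 kJ/s.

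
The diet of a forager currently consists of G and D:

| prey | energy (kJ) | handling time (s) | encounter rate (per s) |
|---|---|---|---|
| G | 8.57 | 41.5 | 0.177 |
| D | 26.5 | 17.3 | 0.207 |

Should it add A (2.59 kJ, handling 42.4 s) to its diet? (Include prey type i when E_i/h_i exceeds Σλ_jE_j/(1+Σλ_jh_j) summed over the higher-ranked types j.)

Current rate: (0.177×8.57 + 0.207×26.5)/(1 + 0.177×41.5 + 0.207×17.3) = 0.5871 kJ/s.
A: E/h = 2.59/42.4 = 0.06108 kJ/s.
0.06108 < 0.5871, so adding A would lower the average — exclude it.

No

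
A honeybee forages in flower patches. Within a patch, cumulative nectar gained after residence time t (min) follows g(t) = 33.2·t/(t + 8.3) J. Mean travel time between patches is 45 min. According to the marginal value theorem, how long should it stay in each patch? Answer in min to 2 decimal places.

19.33 min

Optimal t* satisfies g'(t*) = g(t*)/(T + t*).
g'(t) = 33.2·8.3/(t + 8.3)². Setting 33.2·8.3/(t+8.3)² = 33.2t/[(t+8.3)(45+t)] gives 8.3(45+t) = t(t+8.3), so t² = 8.3×45 = 373.5.
t* = √373.5 = 19.33 min.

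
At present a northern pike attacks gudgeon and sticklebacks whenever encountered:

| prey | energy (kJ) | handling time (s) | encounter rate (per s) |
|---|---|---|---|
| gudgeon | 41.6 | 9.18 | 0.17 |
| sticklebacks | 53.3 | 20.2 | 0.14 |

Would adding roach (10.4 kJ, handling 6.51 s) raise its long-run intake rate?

Current rate: (0.17×41.6 + 0.14×53.3)/(1 + 0.17×9.18 + 0.14×20.2) = 2.697 kJ/s.
roach: E/h = 10.4/6.51 = 1.598 kJ/s.
1.598 < 2.697, so adding roach would lower the average — exclude it.

No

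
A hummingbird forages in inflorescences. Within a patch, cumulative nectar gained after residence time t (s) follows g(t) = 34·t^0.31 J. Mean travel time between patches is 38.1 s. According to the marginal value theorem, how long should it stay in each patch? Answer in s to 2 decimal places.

Optimal t* satisfies g'(t*) = g(t*)/(T + t*).
g'(t) = 0.31·34·t^-0.69. Setting 0.31·34·t^-0.69 = 34·t^0.31/(38.1+t) gives 0.31(38.1+t) = t, so 0.69·t = 0.31×38.1.
t* = 0.31×38.1/0.69 = 17.12 s.

17.12 s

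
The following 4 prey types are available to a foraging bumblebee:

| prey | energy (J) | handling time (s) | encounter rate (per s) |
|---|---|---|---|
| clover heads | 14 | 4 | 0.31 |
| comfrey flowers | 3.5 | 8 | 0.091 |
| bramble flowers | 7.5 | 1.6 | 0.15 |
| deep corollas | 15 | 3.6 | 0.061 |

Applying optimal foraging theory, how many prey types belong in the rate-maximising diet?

Rank by E/h (J/s): bramble flowers 4.69, deep corollas 4.17, clover heads 3.5, comfrey flowers 0.438. Include each in turn until the next type's E/h falls below the running intake rate.
Rate on top 1: 0.9073. deep corollas: 4.17 > 0.9073 → include.
Rate on top 2: 1.398. clover heads: 3.5 > 1.398 → include.
Rate on top 3: 2.363. comfrey flowers: 0.438 < 2.363 → exclude; stop.
Optimal diet: bramble flowers, deep corollas, clover heads — 3 of 4 types.

3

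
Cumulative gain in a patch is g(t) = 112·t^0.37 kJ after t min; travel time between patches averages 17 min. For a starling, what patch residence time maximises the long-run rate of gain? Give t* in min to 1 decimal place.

Optimal t* satisfies g'(t*) = g(t*)/(T + t*).
g'(t) = 0.37·112·t^-0.63. Setting 0.37·112·t^-0.63 = 112·t^0.37/(17+t) gives 0.37(17+t) = t, so 0.63·t = 0.37×17.
t* = 0.37×17/0.63 = 9.984 min.

10.0 min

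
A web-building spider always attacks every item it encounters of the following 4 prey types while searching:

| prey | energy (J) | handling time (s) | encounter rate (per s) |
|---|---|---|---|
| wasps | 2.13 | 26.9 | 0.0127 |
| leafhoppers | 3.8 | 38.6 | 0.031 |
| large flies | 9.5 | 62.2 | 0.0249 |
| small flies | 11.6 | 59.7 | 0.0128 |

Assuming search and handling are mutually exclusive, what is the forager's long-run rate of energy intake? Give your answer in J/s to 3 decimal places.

R = (0.0127×2.13 + 0.031×3.8 + 0.0249×9.5 + 0.0128×11.6) / (1 + 0.0127×26.9 + 0.031×38.6 + 0.0249×62.2 + 0.0128×59.7) = 0.5299/4.851 = 0.1092 J/s.

0.109 J/s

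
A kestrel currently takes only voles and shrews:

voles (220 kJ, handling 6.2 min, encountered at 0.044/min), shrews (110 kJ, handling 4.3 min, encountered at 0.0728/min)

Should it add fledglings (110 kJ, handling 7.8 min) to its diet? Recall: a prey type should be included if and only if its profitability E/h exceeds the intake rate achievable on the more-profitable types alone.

On voles and shrews alone, R = ΣλE/(1+Σλh) = 17.69/1.586 = 11.15 kJ/min.
fledglings: E/h = 110/7.8 = 14.1 kJ/min.
14.1 > 11.15, so adding fledglings raises the average — include it.

Yes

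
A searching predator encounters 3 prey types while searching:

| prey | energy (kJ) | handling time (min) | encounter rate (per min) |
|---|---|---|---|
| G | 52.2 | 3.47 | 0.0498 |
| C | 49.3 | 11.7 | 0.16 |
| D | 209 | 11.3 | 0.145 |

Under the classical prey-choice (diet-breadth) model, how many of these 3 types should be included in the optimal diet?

Rank by E/h (kJ/min): D 18.5, G 15, C 4.21. Include each in turn until the next type's E/h falls below the running intake rate.
Rate on top 1: 11.49. G: 15 > 11.49 → include.
Rate on top 2: 11.7. C: 4.21 < 11.7 → exclude; stop.
Optimal diet: D, G — 2 of 3 types.

2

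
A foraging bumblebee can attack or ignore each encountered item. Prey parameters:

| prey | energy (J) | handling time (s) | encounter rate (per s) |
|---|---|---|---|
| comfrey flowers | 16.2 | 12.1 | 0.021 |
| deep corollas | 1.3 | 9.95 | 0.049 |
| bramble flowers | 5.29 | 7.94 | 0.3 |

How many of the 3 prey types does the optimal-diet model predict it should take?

Profitabilities (E/h, J/s): comfrey flowers 1.34, bramble flowers 0.666, deep corollas 0.131. Add prey in this order while the next type's profitability exceeds the intake rate on those already taken.
Rate on top 1: 0.2713. bramble flowers: 0.666 > 0.2713 → include.
Rate on top 2: 0.53. deep corollas: 0.131 < 0.53 → exclude; stop.
Optimal diet: comfrey flowers, bramble flowers — 2 of 3 types.

2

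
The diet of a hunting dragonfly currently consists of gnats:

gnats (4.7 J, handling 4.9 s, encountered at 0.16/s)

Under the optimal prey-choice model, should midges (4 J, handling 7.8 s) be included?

Yes

Current rate: (0.16×4.7)/(1 + 0.16×4.9) = 0.4215 J/s.
Profitability of midges: 4/7.8 = 0.5128 J/s.
0.5128 > 0.4215, so adding midges raises the average — include it.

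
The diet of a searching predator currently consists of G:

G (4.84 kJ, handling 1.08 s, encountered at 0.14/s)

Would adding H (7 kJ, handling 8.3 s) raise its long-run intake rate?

On G alone, R = ΣλE/(1+Σλh) = 0.6776/1.151 = 0.5886 kJ/s.
Profitability of H: 7/8.3 = 0.8434 kJ/s.
0.8434 > 0.5886, so adding H raises the average — include it.

Yes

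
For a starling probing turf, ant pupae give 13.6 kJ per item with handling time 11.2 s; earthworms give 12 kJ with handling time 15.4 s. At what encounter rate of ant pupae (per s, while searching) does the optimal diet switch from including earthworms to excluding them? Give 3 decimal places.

0.160 per s

Drop earthworms once their profitability E₂/h₂ falls below the rate achievable on ant pupae alone: E₂/h₂ = λE₁/(1 + λh₁).
Solve for λ: λE₁h₂ = E₂(1 + λh₁) → λ(E₁h₂ − E₂h₁) = E₂ → λ = E₂/(E₁h₂ − E₂h₁).
λ = 12/(13.6×15.4 − 12×11.2) = 12/75.04 = 0.1599 per s.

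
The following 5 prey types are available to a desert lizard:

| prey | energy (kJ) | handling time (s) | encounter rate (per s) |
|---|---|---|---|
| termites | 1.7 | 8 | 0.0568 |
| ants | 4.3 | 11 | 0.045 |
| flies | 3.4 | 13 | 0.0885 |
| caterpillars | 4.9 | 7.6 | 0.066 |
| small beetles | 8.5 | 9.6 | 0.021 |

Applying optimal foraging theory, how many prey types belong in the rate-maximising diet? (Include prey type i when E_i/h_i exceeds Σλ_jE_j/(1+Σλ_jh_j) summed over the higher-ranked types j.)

3

E/h in descending order: small beetles 0.885, caterpillars 0.645, ants 0.391, flies 0.262, termites 0.212 kJ/s. The optimal diet is the largest prefix of this list for which every included type satisfies E_i/h_i > R on the types above it.
Rate on top 1: 0.1486. caterpillars: 0.645 > 0.1486 → include.
Rate on top 2: 0.2947. ants: 0.391 > 0.2947 → include.
Rate on top 3: 0.3163. flies: 0.262 < 0.3163 → exclude; stop.
Optimal diet: small beetles, caterpillars, ants — 3 of 5 types.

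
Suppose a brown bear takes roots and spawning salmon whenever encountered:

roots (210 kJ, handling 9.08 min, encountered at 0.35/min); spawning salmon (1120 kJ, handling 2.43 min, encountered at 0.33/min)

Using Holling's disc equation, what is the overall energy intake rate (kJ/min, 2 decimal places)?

88.98 kJ/min

R = (0.35×210 + 0.33×1120) / (1 + 0.35×9.08 + 0.33×2.43) = 443.1/4.98 = 88.98 kJ/min.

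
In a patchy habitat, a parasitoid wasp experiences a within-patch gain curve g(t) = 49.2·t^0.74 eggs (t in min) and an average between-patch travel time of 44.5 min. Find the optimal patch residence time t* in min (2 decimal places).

Optimal t* satisfies g'(t*) = g(t*)/(T + t*).
g'(t) = 0.74·49.2·t^-0.26. Setting 0.74·49.2·t^-0.26 = 49.2·t^0.74/(44.5+t) gives 0.74(44.5+t) = t, so 0.26·t = 0.74×44.5.
t* = 0.74×44.5/0.26 = 126.7 min.

126.65 min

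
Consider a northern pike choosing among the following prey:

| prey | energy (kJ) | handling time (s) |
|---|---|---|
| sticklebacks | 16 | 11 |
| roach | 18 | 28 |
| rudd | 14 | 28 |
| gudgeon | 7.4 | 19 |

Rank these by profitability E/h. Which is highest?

In descending order of E/h:
sticklebacks: 16/11 = 1.45 kJ/s
roach: 18/28 = 0.643 kJ/s
rudd: 14/28 = 0.5 kJ/s
gudgeon: 7.4/19 = 0.389 kJ/s

sticklebacks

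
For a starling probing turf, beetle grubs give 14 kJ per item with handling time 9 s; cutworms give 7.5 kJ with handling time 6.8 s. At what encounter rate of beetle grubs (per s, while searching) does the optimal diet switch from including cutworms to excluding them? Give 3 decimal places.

0.271 per s

The zero-one rule: include cutworms iff E₂/h₂ > λE₁/(1+λh₁). Equality gives the switch point.
λE₁h₂ = E₂ + λE₂h₁ ⇒ λ = E₂/(E₁h₂ − E₂h₁) = 7.5/(95.2 − 67.5) = 0.2708 per s.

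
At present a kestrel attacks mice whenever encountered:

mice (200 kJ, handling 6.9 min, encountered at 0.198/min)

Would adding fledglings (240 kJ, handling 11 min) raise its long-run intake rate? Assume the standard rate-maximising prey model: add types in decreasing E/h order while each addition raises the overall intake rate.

Current rate: (0.198×200)/(1 + 0.198×6.9) = 16.74 kJ/min.
fledglings: E/h = 240/11 = 21.82 kJ/min.
Since 21.82 > R, including fledglings increases the long-run rate.

Yes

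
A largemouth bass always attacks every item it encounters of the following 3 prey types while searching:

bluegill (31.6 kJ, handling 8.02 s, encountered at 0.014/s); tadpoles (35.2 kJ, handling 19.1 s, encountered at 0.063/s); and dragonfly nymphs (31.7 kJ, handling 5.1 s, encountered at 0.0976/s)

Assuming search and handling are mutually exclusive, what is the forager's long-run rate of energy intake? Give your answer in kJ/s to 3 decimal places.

2.045 kJ/s

R = (0.014×31.6 + 0.063×35.2 + 0.0976×31.7) / (1 + 0.014×8.02 + 0.063×19.1 + 0.0976×5.1) = 5.754/2.813 = 2.045 kJ/s.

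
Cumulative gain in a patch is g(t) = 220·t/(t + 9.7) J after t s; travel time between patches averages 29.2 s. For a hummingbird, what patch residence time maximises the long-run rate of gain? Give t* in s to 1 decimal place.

Maximise g(t)/(T+t): set derivative to zero → g'(t)(T+t) = g(t).
g'(t) = 220·9.7/(t + 9.7)². Setting 220·9.7/(t+9.7)² = 220t/[(t+9.7)(29.2+t)] gives 9.7(29.2+t) = t(t+9.7), so t² = 9.7×29.2 = 283.2.
t* = √283.2 = 16.83 s.

16.8 s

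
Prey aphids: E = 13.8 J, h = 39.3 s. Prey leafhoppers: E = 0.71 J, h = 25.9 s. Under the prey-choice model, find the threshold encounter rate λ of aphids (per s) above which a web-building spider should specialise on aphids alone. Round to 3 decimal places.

0.002 per s

Drop leafhoppers once their profitability E₂/h₂ falls below the rate achievable on aphids alone: E₂/h₂ = λE₁/(1 + λh₁).
Solve for λ: λE₁h₂ = E₂(1 + λh₁) → λ(E₁h₂ − E₂h₁) = E₂ → λ = E₂/(E₁h₂ − E₂h₁).
λ = 0.71/(13.8×25.9 − 0.71×39.3) = 0.71/329.5 = 0.002155 per s.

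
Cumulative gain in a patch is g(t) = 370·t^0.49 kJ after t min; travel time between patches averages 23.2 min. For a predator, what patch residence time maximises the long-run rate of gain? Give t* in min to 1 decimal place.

22.3 min

Maximise g(t)/(T+t): set derivative to zero → g'(t)(T+t) = g(t).
g'(t) = 0.49·370·t^-0.51. Setting 0.49·370·t^-0.51 = 370·t^0.49/(23.2+t) gives 0.49(23.2+t) = t, so 0.51·t = 0.49×23.2.
t* = 0.49×23.2/0.51 = 22.29 min.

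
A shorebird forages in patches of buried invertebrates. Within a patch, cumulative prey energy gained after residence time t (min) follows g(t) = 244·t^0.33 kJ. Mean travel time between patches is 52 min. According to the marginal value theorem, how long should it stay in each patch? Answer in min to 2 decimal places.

By the marginal value theorem, leave when the instantaneous gain rate g'(t) equals the habitat-wide average g(t)/(T + t).
g'(t) = 0.33·244·t^-0.67. Setting 0.33·244·t^-0.67 = 244·t^0.33/(52+t) gives 0.33(52+t) = t, so 0.67·t = 0.33×52.
t* = 0.33×52/0.67 = 25.61 min.

25.61 min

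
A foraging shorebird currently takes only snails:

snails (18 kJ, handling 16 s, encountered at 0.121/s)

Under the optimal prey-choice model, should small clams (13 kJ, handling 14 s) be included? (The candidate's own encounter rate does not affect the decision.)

Yes

On snails alone, R = ΣλE/(1+Σλh) = 2.178/2.936 = 0.7418 kJ/s.
small clams: E/h = 13/14 = 0.9286 kJ/s.
Since 0.9286 > R, including small clams increases the long-run rate.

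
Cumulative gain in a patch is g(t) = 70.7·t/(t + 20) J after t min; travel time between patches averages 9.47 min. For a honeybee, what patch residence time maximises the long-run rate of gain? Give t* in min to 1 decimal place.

Maximise g(t)/(T+t): set derivative to zero → g'(t)(T+t) = g(t).
g'(t) = 70.7·20/(t + 20)². Setting 70.7·20/(t+20)² = 70.7t/[(t+20)(9.47+t)] gives 20(9.47+t) = t(t+20), so t² = 20×9.47 = 189.4.
t* = √189.4 = 13.76 min.

13.8 min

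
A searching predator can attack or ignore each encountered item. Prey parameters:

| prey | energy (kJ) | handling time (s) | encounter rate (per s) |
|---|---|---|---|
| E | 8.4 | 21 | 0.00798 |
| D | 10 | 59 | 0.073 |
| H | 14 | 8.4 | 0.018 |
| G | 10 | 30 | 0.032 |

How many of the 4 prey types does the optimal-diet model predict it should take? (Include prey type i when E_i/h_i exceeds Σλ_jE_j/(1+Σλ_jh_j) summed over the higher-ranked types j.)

3

E/h in descending order: H 1.67, E 0.4, G 0.333, D 0.169 kJ/s. The optimal diet is the largest prefix of this list for which every included type satisfies E_i/h_i > R on the types above it.
Rate on top 1: 0.2189. E: 0.4 > 0.2189 → include.
Rate on top 2: 0.2419. G: 0.333 > 0.2419 → include.
Rate on top 3: 0.2804. D: 0.169 < 0.2804 → exclude; stop.
Optimal diet: H, E, G — 3 of 4 types.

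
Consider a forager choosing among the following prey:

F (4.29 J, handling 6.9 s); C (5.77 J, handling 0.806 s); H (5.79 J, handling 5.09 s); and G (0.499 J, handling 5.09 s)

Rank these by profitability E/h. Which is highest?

In descending order of E/h:
C: 5.77/0.806 = 7.16 J/s
H: 5.79/5.09 = 1.14 J/s
F: 4.29/6.9 = 0.622 J/s
G: 0.499/5.09 = 0.098 J/s

C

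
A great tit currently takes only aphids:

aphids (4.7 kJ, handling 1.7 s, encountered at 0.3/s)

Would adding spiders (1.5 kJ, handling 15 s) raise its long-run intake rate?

On aphids alone, R = ΣλE/(1+Σλh) = 1.41/1.51 = 0.9338 kJ/s.
Profitability of spiders: 1.5/15 = 0.1 kJ/s.
Since 0.1 < R, time spent handling spiders is better spent searching.

No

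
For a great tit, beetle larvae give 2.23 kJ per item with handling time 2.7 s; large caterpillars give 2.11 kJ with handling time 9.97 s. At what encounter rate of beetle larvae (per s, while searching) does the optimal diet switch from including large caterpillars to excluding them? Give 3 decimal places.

0.128 per s

At the threshold, the rate on beetle larvae alone equals the profitability of large caterpillars: λ·2.23/(1 + λ·2.7) = 2.11/9.97 = 0.2116.
Rearranging, λ(2.23 − 0.2116×2.7) = 0.2116, so λ = 0.2116/1.659 = 0.1276 per s.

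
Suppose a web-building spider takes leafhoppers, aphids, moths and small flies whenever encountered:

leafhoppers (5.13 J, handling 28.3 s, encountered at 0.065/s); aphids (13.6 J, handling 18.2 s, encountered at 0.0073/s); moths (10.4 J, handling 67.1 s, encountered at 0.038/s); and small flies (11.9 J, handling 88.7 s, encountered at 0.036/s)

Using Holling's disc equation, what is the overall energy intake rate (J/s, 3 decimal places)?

R = Σλ_iE_i / (1 + Σλ_ih_i)
Numerator: 0.065×5.13 + 0.0073×13.6 + 0.038×10.4 + 0.036×11.9 = 1.256
Denominator: 1 + 0.065×28.3 + 0.0073×18.2 + 0.038×67.1 + 0.036×88.7 = 8.715
R = 1.256/8.715 = 0.1442 J/s

0.144 J/s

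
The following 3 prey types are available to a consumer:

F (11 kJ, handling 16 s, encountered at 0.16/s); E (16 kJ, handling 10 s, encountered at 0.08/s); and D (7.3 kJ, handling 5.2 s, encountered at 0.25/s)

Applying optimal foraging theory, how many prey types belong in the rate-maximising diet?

Profitabilities (E/h, kJ/s): E 1.6, D 1.4, F 0.688. Add prey in this order while the next type's profitability exceeds the intake rate on those already taken.
Rate on top 1: 0.7111. D: 1.4 > 0.7111 → include.
Rate on top 2: 1.002. F: 0.688 < 1.002 → exclude; stop.
Optimal diet: E, D — 2 of 3 types.

2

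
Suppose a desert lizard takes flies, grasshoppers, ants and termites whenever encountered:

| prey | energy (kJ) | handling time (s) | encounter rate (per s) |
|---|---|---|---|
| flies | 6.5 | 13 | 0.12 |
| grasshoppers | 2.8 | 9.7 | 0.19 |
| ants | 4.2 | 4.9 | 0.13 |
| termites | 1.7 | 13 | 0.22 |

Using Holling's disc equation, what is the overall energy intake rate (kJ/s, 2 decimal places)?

R = (0.12×6.5 + 0.19×2.8 + 0.13×4.2 + 0.22×1.7) / (1 + 0.12×13 + 0.19×9.7 + 0.13×4.9 + 0.22×13) = 2.232/7.9 = 0.2825 kJ/s.

0.28 kJ/s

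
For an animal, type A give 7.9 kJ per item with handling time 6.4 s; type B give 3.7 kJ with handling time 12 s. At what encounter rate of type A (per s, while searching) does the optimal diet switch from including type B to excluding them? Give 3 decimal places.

0.052 per s

Drop type B once their profitability E₂/h₂ falls below the rate achievable on type A alone: E₂/h₂ = λE₁/(1 + λh₁).
Solve for λ: λE₁h₂ = E₂(1 + λh₁) → λ(E₁h₂ − E₂h₁) = E₂ → λ = E₂/(E₁h₂ − E₂h₁).
λ = 3.7/(7.9×12 − 3.7×6.4) = 3.7/71.12 = 0.05202 per s.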